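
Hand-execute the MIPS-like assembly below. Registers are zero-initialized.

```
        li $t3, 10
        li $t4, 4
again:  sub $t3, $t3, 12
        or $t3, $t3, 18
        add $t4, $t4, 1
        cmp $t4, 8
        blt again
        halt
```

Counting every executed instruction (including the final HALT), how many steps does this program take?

23

after li $t3, 10: $t3=10
after li $t4, 4: $t4=4
after sub $t3, $t3, 12: $t3=10-12=-2
after or $t3, $t3, 18: $t3=(-2)|18=-2
after add $t4, $t4, 1: $t4=4+1=5
cmp $t4, 8  (cmp 5,8)
blt again: taken
after sub $t3, $t3, 12: $t3=(-2)-12=-14
after or $t3, $t3, 18: $t3=(-14)|18=-14
after add $t4, $t4, 1: $t4=5+1=6
cmp $t4, 8  (cmp 6,8)
blt again: taken
after sub $t3, $t3, 12: $t3=(-14)-12=-26
after or $t3, $t3, 18: $t3=(-26)|18=-10
after add $t4, $t4, 1: $t4=6+1=7
cmp $t4, 8  (cmp 7,8)
blt again: taken
after sub $t3, $t3, 12: $t3=(-10)-12=-22
after or $t3, $t3, 18: $t3=(-22)|18=-6
after add $t4, $t4, 1: $t4=7+1=8
cmp $t4, 8  (cmp 8,8)
blt again: not taken
halt.
Total executed instructions: 23.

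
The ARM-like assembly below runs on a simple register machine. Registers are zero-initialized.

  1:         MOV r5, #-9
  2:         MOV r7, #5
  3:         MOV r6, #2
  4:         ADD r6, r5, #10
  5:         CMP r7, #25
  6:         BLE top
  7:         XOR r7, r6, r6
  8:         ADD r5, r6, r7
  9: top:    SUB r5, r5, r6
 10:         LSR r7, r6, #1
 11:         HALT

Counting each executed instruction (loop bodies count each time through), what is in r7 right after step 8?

after MOV r5, #-9: r5=-9
after MOV r7, #5: r7=5
after MOV r6, #2: r6=2
after ADD r6, r5, #10: r6=(-9)+10=1
CMP r7, #25  (cmp 5,25)
BLE top: taken
after SUB r5, r5, r6: r5=(-9)-1=-10
after LSR r7, r6, #1: r7=1>>1=0
After step 8: r7 = 0.

0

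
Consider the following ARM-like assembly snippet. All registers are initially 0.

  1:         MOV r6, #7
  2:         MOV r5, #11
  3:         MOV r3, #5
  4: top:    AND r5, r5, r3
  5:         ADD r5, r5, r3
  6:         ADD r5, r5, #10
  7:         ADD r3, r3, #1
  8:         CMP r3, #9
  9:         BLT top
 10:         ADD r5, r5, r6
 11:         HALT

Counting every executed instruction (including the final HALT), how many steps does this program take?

29

r6=7
r5=11
r3=5
r5=11&5=1
r5=1+5=6
r5=6+10=16
r3=5+1=6
CMP r3, #9  (cmp 6,9)
BLT top: taken
r5=16&6=0
r5=0+6=6
r5=6+10=16
r3=6+1=7
CMP r3, #9  (cmp 7,9)
BLT top: taken
r5=16&7=0
r5=0+7=7
r5=7+10=17
r3=7+1=8
CMP r3, #9  (cmp 8,9)
BLT top: taken
r5=17&8=0
r5=0+8=8
r5=8+10=18
r3=8+1=9
CMP r3, #9  (cmp 9,9)
BLT top: not taken
r5=18+7=25
halt.
Total executed instructions: 29.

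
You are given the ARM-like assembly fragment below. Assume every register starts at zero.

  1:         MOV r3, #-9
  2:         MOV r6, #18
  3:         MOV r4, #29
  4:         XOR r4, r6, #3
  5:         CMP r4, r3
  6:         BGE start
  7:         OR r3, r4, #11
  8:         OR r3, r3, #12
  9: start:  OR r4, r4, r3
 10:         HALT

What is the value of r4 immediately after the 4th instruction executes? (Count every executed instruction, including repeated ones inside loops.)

17

r3=-9
r6=18
r4=29
r4=18^3=17
After step 4: r4 = 17.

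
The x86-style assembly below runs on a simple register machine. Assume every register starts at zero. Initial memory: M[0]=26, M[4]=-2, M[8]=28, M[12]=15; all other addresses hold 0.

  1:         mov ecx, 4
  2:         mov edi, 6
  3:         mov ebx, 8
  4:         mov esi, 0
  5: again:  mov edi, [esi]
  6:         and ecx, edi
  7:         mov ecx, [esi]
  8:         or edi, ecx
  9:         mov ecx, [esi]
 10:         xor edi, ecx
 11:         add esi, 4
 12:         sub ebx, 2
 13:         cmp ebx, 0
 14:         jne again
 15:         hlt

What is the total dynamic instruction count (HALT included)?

ecx=4
edi=6
ebx=8
esi=0
edi=M[0]=26
ecx=4&26=0
ecx=M[0]=26
edi=26|26=26
ecx=M[0]=26
edi=26^26=0
esi=0+4=4
ebx=8-2=6
cmp ebx, 0  (cmp 6,0)
jne again: taken
edi=M[4]=-2
ecx=26&(-2)=26
ecx=M[4]=-2
edi=(-2)|(-2)=-2
ecx=M[4]=-2
edi=(-2)^(-2)=0
esi=4+4=8
ebx=6-2=4
cmp ebx, 0  (cmp 4,0)
jne again: taken
edi=M[8]=28
ecx=(-2)&28=28
ecx=M[8]=28
edi=28|28=28
ecx=M[8]=28
edi=28^28=0
esi=8+4=12
ebx=4-2=2
cmp ebx, 0  (cmp 2,0)
jne again: taken
edi=M[12]=15
ecx=28&15=12
ecx=M[12]=15
edi=15|15=15
ecx=M[12]=15
edi=15^15=0
esi=12+4=16
ebx=2-2=0
cmp ebx, 0  (cmp 0,0)
jne again: not taken
halt.
Total executed instructions: 45.

45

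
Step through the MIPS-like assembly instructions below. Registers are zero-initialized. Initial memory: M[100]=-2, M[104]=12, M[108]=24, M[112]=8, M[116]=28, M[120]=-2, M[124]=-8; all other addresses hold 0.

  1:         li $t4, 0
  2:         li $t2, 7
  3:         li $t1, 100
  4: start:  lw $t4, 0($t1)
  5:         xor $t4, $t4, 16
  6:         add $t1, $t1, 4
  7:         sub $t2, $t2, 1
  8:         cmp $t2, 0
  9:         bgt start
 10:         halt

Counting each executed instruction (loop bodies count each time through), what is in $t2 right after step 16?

5

after li $t4, 0: $t4=0
after li $t2, 7: $t2=7
after li $t1, 100: $t1=100
after lw $t4, 0($t1): $t4=M[100]=-2
after xor $t4, $t4, 16: $t4=(-2)^16=-18
after add $t1, $t1, 4: $t1=100+4=104
after sub $t2, $t2, 1: $t2=7-1=6
cmp $t2, 0  (cmp 6,0)
bgt start: taken
after lw $t4, 0($t1): $t4=M[104]=12
after xor $t4, $t4, 16: $t4=12^16=28
after add $t1, $t1, 4: $t1=104+4=108
after sub $t2, $t2, 1: $t2=6-1=5
cmp $t2, 0  (cmp 5,0)
bgt start: taken
after lw $t4, 0($t1): $t4=M[108]=24
After step 16: $t2 = 5.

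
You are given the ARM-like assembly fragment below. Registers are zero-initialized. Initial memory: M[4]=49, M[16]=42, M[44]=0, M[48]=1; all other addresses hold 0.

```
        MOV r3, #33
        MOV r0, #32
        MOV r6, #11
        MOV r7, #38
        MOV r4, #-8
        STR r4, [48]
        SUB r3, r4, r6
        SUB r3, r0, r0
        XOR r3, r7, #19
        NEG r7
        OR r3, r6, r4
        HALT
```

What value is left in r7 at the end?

r3=33
r0=32
r6=11
r7=38
r4=-8
STR r4, [48] → M[48]=-8
r3=(-8)-11=-19
r3=32-32=0
r3=38^19=53
r7=-(38)=-38
r3=11|(-8)=-5
halt.

-38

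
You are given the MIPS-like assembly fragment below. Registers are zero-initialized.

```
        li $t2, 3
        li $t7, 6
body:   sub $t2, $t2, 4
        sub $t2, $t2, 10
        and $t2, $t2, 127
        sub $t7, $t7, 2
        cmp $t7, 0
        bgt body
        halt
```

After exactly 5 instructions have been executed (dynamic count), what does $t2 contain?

117

li $t2, 3 → $t2=3
li $t7, 6 → $t7=6
sub $t2, $t2, 4 → $t2=3-4=-1
sub $t2, $t2, 10 → $t2=(-1)-10=-11
and $t2, $t2, 127 → $t2=(-11)&127=117
After step 5: $t2 = 117.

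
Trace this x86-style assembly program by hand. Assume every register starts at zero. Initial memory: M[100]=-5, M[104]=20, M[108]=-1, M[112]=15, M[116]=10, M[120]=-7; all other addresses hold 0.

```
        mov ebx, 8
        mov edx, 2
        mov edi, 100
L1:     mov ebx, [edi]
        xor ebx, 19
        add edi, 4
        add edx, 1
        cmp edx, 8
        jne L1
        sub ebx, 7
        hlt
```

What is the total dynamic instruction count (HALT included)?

ebx=8
edx=2
edi=100
ebx=M[100]=-5
ebx=(-5)^19=-24
edi=100+4=104
edx=2+1=3
cmp edx, 8  (cmp 3,8)
jne L1: taken
ebx=M[104]=20
ebx=20^19=7
edi=104+4=108
edx=3+1=4
cmp edx, 8  (cmp 4,8)
jne L1: taken
ebx=M[108]=-1
ebx=(-1)^19=-20
edi=108+4=112
edx=4+1=5
cmp edx, 8  (cmp 5,8)
jne L1: taken
ebx=M[112]=15
ebx=15^19=28
edi=112+4=116
edx=5+1=6
cmp edx, 8  (cmp 6,8)
jne L1: taken
ebx=M[116]=10
ebx=10^19=25
edi=116+4=120
edx=6+1=7
cmp edx, 8  (cmp 7,8)
jne L1: taken
ebx=M[120]=-7
ebx=(-7)^19=-22
edi=120+4=124
edx=7+1=8
cmp edx, 8  (cmp 8,8)
jne L1: not taken
ebx=(-22)-7=-29
halt.
Total executed instructions: 41.

41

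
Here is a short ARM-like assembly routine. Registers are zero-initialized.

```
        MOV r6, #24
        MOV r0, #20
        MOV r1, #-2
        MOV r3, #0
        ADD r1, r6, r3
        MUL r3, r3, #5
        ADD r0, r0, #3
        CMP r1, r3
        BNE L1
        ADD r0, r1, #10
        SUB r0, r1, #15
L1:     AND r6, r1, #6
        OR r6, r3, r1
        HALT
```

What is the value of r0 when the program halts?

after MOV r6, #24: r6=24
after MOV r0, #20: r0=20
after MOV r1, #-2: r1=-2
after MOV r3, #0: r3=0
after ADD r1, r6, r3: r1=24+0=24
after MUL r3, r3, #5: r3=0*5=0
after ADD r0, r0, #3: r0=20+3=23
CMP r1, r3  (cmp 24,0)
BNE L1: taken
after AND r6, r1, #6: r6=24&6=0
after OR r6, r3, r1: r6=0|24=24
halt.

23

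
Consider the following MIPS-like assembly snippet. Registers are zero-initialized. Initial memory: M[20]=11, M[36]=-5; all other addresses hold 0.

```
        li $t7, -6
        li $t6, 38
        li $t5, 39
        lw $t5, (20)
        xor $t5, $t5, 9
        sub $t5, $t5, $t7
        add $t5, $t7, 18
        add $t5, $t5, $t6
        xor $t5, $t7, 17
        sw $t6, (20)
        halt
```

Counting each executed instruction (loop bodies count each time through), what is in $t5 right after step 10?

-21

li $t7, -6 → $t7=-6
li $t6, 38 → $t6=38
li $t5, 39 → $t5=39
lw $t5, (20) → $t5=M[20]=11
xor $t5, $t5, 9 → $t5=11^9=2
sub $t5, $t5, $t7 → $t5=2-(-6)=8
add $t5, $t7, 18 → $t5=(-6)+18=12
add $t5, $t5, $t6 → $t5=12+38=50
xor $t5, $t7, 17 → $t5=(-6)^17=-21
sw $t6, (20) → M[20]=38
After step 10: $t5 = -21.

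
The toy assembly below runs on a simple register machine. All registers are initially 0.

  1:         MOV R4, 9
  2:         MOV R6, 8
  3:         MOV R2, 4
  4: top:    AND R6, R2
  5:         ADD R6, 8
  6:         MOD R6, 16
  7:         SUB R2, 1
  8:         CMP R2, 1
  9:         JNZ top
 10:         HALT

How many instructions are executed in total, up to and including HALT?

22

after MOV R4, 9: R4=9
after MOV R6, 8: R6=8
after MOV R2, 4: R2=4
after AND R6, R2: R6=8&4=0
after ADD R6, 8: R6=0+8=8
after MOD R6, 16: R6=8%16=8
after SUB R2, 1: R2=4-1=3
CMP R2, 1  (cmp 3,1)
JNZ top: taken
after AND R6, R2: R6=8&3=0
after ADD R6, 8: R6=0+8=8
after MOD R6, 16: R6=8%16=8
after SUB R2, 1: R2=3-1=2
CMP R2, 1  (cmp 2,1)
JNZ top: taken
after AND R6, R2: R6=8&2=0
after ADD R6, 8: R6=0+8=8
after MOD R6, 16: R6=8%16=8
after SUB R2, 1: R2=2-1=1
CMP R2, 1  (cmp 1,1)
JNZ top: not taken
halt.
Total executed instructions: 22.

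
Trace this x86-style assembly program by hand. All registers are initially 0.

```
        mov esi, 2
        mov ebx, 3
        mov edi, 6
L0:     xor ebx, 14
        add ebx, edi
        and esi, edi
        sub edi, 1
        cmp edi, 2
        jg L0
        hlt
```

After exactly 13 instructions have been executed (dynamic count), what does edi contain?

4

mov esi, 2 → esi=2
mov ebx, 3 → ebx=3
mov edi, 6 → edi=6
xor ebx, 14 → ebx=3^14=13
add ebx, edi → ebx=13+6=19
and esi, edi → esi=2&6=2
sub edi, 1 → edi=6-1=5
cmp edi, 2  (cmp 5,2)
jg L0: taken
xor ebx, 14 → ebx=19^14=29
add ebx, edi → ebx=29+5=34
and esi, edi → esi=2&5=0
sub edi, 1 → edi=5-1=4
After step 13: edi = 4.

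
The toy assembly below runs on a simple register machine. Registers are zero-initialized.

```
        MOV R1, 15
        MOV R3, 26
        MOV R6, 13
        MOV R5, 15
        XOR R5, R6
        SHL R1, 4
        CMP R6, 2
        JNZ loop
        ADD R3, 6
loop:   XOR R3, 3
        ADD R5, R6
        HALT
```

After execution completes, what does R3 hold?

25

after MOV R1, 15: R1=15
after MOV R3, 26: R3=26
after MOV R6, 13: R6=13
after MOV R5, 15: R5=15
after XOR R5, R6: R5=15^13=2
after SHL R1, 4: R1=15<<4=240
CMP R6, 2  (cmp 13,2)
JNZ loop: taken
after XOR R3, 3: R3=26^3=25
after ADD R5, R6: R5=2+13=15
halt.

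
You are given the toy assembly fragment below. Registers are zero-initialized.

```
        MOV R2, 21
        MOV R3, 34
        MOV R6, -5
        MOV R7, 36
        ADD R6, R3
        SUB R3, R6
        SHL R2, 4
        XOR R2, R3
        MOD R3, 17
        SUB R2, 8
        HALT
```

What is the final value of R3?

5

MOV R2, 21 → R2=21
MOV R3, 34 → R3=34
MOV R6, -5 → R6=-5
MOV R7, 36 → R7=36
ADD R6, R3 → R6=(-5)+34=29
SUB R3, R6 → R3=34-29=5
SHL R2, 4 → R2=21<<4=336
XOR R2, R3 → R2=336^5=341
MOD R3, 17 → R3=5%17=5
SUB R2, 8 → R2=341-8=333
halt.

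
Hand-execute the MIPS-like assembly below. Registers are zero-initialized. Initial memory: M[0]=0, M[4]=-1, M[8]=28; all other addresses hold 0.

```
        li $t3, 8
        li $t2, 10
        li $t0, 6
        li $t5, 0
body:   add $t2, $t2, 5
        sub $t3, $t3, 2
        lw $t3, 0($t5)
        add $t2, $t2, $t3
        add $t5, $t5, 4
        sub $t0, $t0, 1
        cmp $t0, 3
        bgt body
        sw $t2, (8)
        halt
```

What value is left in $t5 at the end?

li $t3, 8 → $t3=8
li $t2, 10 → $t2=10
li $t0, 6 → $t0=6
li $t5, 0 → $t5=0
add $t2, $t2, 5 → $t2=10+5=15
sub $t3, $t3, 2 → $t3=8-2=6
lw $t3, 0($t5) → $t3=M[0]=0
add $t2, $t2, $t3 → $t2=15+0=15
add $t5, $t5, 4 → $t5=0+4=4
sub $t0, $t0, 1 → $t0=6-1=5
cmp $t0, 3  (cmp 5,3)
bgt body: taken
add $t2, $t2, 5 → $t2=15+5=20
sub $t3, $t3, 2 → $t3=0-2=-2
lw $t3, 0($t5) → $t3=M[4]=-1
add $t2, $t2, $t3 → $t2=20+(-1)=19
add $t5, $t5, 4 → $t5=4+4=8
sub $t0, $t0, 1 → $t0=5-1=4
cmp $t0, 3  (cmp 4,3)
bgt body: taken
add $t2, $t2, 5 → $t2=19+5=24
sub $t3, $t3, 2 → $t3=(-1)-2=-3
lw $t3, 0($t5) → $t3=M[8]=28
add $t2, $t2, $t3 → $t2=24+28=52
add $t5, $t5, 4 → $t5=8+4=12
sub $t0, $t0, 1 → $t0=4-1=3
cmp $t0, 3  (cmp 3,3)
bgt body: not taken
sw $t2, (8) → M[8]=52
halt.

12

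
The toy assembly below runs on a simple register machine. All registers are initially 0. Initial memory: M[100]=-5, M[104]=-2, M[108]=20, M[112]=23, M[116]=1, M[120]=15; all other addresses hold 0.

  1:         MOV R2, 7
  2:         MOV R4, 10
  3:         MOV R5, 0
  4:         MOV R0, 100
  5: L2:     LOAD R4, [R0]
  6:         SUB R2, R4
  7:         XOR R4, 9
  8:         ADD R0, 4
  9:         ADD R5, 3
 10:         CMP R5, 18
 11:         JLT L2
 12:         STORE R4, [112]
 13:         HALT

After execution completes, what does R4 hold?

6

after MOV R2, 7: R2=7
after MOV R4, 10: R4=10
after MOV R5, 0: R5=0
after MOV R0, 100: R0=100
after LOAD R4, [R0]: R4=M[100]=-5
after SUB R2, R4: R2=7-(-5)=12
after XOR R4, 9: R4=(-5)^9=-14
after ADD R0, 4: R0=100+4=104
after ADD R5, 3: R5=0+3=3
CMP R5, 18  (cmp 3,18)
JLT L2: taken
after LOAD R4, [R0]: R4=M[104]=-2
after SUB R2, R4: R2=12-(-2)=14
after XOR R4, 9: R4=(-2)^9=-9
after ADD R0, 4: R0=104+4=108
after ADD R5, 3: R5=3+3=6
CMP R5, 18  (cmp 6,18)
JLT L2: taken
after LOAD R4, [R0]: R4=M[108]=20
after SUB R2, R4: R2=14-20=-6
after XOR R4, 9: R4=20^9=29
after ADD R0, 4: R0=108+4=112
after ADD R5, 3: R5=6+3=9
CMP R5, 18  (cmp 9,18)
JLT L2: taken
after LOAD R4, [R0]: R4=M[112]=23
after SUB R2, R4: R2=(-6)-23=-29
after XOR R4, 9: R4=23^9=30
after ADD R0, 4: R0=112+4=116
after ADD R5, 3: R5=9+3=12
CMP R5, 18  (cmp 12,18)
JLT L2: taken
after LOAD R4, [R0]: R4=M[116]=1
after SUB R2, R4: R2=(-29)-1=-30
after XOR R4, 9: R4=1^9=8
after ADD R0, 4: R0=116+4=120
after ADD R5, 3: R5=12+3=15
CMP R5, 18  (cmp 15,18)
JLT L2: taken
after LOAD R4, [R0]: R4=M[120]=15
after SUB R2, R4: R2=(-30)-15=-45
after XOR R4, 9: R4=15^9=6
after ADD R0, 4: R0=120+4=124
after ADD R5, 3: R5=15+3=18
CMP R5, 18  (cmp 18,18)
JLT L2: not taken
STORE R4, [112] → M[112]=6
halt.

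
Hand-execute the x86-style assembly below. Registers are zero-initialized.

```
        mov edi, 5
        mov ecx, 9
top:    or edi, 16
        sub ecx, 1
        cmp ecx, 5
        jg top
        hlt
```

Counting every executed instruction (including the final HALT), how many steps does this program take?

edi=5
ecx=9
edi=5|16=21
ecx=9-1=8
cmp ecx, 5  (cmp 8,5)
jg top: taken
edi=21|16=21
ecx=8-1=7
cmp ecx, 5  (cmp 7,5)
jg top: taken
edi=21|16=21
ecx=7-1=6
cmp ecx, 5  (cmp 6,5)
jg top: taken
edi=21|16=21
ecx=6-1=5
cmp ecx, 5  (cmp 5,5)
jg top: not taken
halt.
Total executed instructions: 19.

19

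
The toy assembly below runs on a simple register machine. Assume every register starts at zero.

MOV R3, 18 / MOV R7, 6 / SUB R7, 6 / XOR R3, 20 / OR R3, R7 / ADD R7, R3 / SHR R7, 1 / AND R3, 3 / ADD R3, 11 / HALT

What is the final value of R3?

after MOV R3, 18: R3=18
after MOV R7, 6: R7=6
after SUB R7, 6: R7=6-6=0
after XOR R3, 20: R3=18^20=6
after OR R3, R7: R3=6|0=6
after ADD R7, R3: R7=0+6=6
after SHR R7, 1: R7=6>>1=3
after AND R3, 3: R3=6&3=2
after ADD R3, 11: R3=2+11=13
halt.

13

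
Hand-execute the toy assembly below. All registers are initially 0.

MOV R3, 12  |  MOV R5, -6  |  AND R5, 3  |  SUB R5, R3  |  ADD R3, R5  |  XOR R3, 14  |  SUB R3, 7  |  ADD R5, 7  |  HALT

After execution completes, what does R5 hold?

-3

R3=12
R5=-6
R5=(-6)&3=2
R5=2-12=-10
R3=12+(-10)=2
R3=2^14=12
R3=12-7=5
R5=(-10)+7=-3
halt.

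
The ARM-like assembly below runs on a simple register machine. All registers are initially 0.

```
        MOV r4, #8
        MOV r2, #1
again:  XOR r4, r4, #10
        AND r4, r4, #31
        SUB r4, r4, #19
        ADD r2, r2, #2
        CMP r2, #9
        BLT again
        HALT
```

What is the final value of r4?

-4

r4=8
r2=1
r4=8^10=2
r4=2&31=2
r4=2-19=-17
r2=1+2=3
CMP r2, #9  (cmp 3,9)
BLT again: taken
r4=(-17)^10=-27
r4=(-27)&31=5
r4=5-19=-14
r2=3+2=5
CMP r2, #9  (cmp 5,9)
BLT again: taken
r4=(-14)^10=-8
r4=(-8)&31=24
r4=24-19=5
r2=5+2=7
CMP r2, #9  (cmp 7,9)
BLT again: taken
r4=5^10=15
r4=15&31=15
r4=15-19=-4
r2=7+2=9
CMP r2, #9  (cmp 9,9)
BLT again: not taken
halt.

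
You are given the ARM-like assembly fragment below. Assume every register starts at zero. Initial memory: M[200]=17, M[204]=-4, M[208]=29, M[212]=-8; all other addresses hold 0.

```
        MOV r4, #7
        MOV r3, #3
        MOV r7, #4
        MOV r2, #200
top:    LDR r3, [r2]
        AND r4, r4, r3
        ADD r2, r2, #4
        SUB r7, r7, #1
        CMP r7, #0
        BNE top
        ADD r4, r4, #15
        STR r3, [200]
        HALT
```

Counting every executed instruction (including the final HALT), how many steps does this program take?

31

MOV r4, #7 → r4=7
MOV r3, #3 → r3=3
MOV r7, #4 → r7=4
MOV r2, #200 → r2=200
LDR r3, [r2] → r3=M[200]=17
AND r4, r4, r3 → r4=7&17=1
ADD r2, r2, #4 → r2=200+4=204
SUB r7, r7, #1 → r7=4-1=3
CMP r7, #0  (cmp 3,0)
BNE top: taken
LDR r3, [r2] → r3=M[204]=-4
AND r4, r4, r3 → r4=1&(-4)=0
ADD r2, r2, #4 → r2=204+4=208
SUB r7, r7, #1 → r7=3-1=2
CMP r7, #0  (cmp 2,0)
BNE top: taken
LDR r3, [r2] → r3=M[208]=29
AND r4, r4, r3 → r4=0&29=0
ADD r2, r2, #4 → r2=208+4=212
SUB r7, r7, #1 → r7=2-1=1
CMP r7, #0  (cmp 1,0)
BNE top: taken
LDR r3, [r2] → r3=M[212]=-8
AND r4, r4, r3 → r4=0&(-8)=0
ADD r2, r2, #4 → r2=212+4=216
SUB r7, r7, #1 → r7=1-1=0
CMP r7, #0  (cmp 0,0)
BNE top: not taken
ADD r4, r4, #15 → r4=0+15=15
STR r3, [200] → M[200]=-8
halt.
Total executed instructions: 31.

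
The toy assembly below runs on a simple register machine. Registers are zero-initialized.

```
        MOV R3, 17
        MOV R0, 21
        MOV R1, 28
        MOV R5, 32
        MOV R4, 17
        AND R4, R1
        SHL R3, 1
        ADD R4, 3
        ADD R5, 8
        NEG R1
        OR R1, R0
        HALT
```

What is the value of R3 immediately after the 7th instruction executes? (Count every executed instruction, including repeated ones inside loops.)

34

MOV R3, 17 → R3=17
MOV R0, 21 → R0=21
MOV R1, 28 → R1=28
MOV R5, 32 → R5=32
MOV R4, 17 → R4=17
AND R4, R1 → R4=17&28=16
SHL R3, 1 → R3=17<<1=34
After step 7: R3 = 34.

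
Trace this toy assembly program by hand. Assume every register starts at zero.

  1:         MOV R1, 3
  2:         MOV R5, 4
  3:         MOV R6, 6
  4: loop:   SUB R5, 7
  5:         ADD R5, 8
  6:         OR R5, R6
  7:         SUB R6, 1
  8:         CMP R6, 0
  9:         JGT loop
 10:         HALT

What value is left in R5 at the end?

after MOV R1, 3: R1=3
after MOV R5, 4: R5=4
after MOV R6, 6: R6=6
after SUB R5, 7: R5=4-7=-3
after ADD R5, 8: R5=(-3)+8=5
after OR R5, R6: R5=5|6=7
after SUB R6, 1: R6=6-1=5
CMP R6, 0  (cmp 5,0)
JGT loop: taken
after SUB R5, 7: R5=7-7=0
after ADD R5, 8: R5=0+8=8
after OR R5, R6: R5=8|5=13
after SUB R6, 1: R6=5-1=4
CMP R6, 0  (cmp 4,0)
JGT loop: taken
after SUB R5, 7: R5=13-7=6
after ADD R5, 8: R5=6+8=14
after OR R5, R6: R5=14|4=14
after SUB R6, 1: R6=4-1=3
CMP R6, 0  (cmp 3,0)
JGT loop: taken
after SUB R5, 7: R5=14-7=7
after ADD R5, 8: R5=7+8=15
after OR R5, R6: R5=15|3=15
after SUB R6, 1: R6=3-1=2
CMP R6, 0  (cmp 2,0)
JGT loop: taken
after SUB R5, 7: R5=15-7=8
after ADD R5, 8: R5=8+8=16
after OR R5, R6: R5=16|2=18
after SUB R6, 1: R6=2-1=1
CMP R6, 0  (cmp 1,0)
JGT loop: taken
after SUB R5, 7: R5=18-7=11
after ADD R5, 8: R5=11+8=19
after OR R5, R6: R5=19|1=19
after SUB R6, 1: R6=1-1=0
CMP R6, 0  (cmp 0,0)
JGT loop: not taken
halt.

19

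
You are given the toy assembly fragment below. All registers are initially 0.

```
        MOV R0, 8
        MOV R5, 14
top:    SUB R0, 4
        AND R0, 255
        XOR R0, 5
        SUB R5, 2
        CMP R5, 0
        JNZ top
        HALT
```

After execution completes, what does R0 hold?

after MOV R0, 8: R0=8
after MOV R5, 14: R5=14
after SUB R0, 4: R0=8-4=4
after AND R0, 255: R0=4&255=4
after XOR R0, 5: R0=4^5=1
after SUB R5, 2: R5=14-2=12
CMP R5, 0  (cmp 12,0)
JNZ top: taken
after SUB R0, 4: R0=1-4=-3
after AND R0, 255: R0=(-3)&255=253
after XOR R0, 5: R0=253^5=248
after SUB R5, 2: R5=12-2=10
CMP R5, 0  (cmp 10,0)
JNZ top: taken
after SUB R0, 4: R0=248-4=244
after AND R0, 255: R0=244&255=244
after XOR R0, 5: R0=244^5=241
after SUB R5, 2: R5=10-2=8
CMP R5, 0  (cmp 8,0)
JNZ top: taken
after SUB R0, 4: R0=241-4=237
after AND R0, 255: R0=237&255=237
after XOR R0, 5: R0=237^5=232
after SUB R5, 2: R5=8-2=6
CMP R5, 0  (cmp 6,0)
JNZ top: taken
after SUB R0, 4: R0=232-4=228
after AND R0, 255: R0=228&255=228
after XOR R0, 5: R0=228^5=225
after SUB R5, 2: R5=6-2=4
CMP R5, 0  (cmp 4,0)
JNZ top: taken
after SUB R0, 4: R0=225-4=221
after AND R0, 255: R0=221&255=221
after XOR R0, 5: R0=221^5=216
after SUB R5, 2: R5=4-2=2
CMP R5, 0  (cmp 2,0)
JNZ top: taken
after SUB R0, 4: R0=216-4=212
after AND R0, 255: R0=212&255=212
after XOR R0, 5: R0=212^5=209
after SUB R5, 2: R5=2-2=0
CMP R5, 0  (cmp 0,0)
JNZ top: not taken
halt.

209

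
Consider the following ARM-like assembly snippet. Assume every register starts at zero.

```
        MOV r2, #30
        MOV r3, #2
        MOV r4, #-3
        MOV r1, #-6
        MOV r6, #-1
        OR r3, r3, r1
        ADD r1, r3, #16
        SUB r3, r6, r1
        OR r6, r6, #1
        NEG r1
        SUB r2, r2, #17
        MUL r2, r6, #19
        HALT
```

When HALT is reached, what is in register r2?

-19

after MOV r2, #30: r2=30
after MOV r3, #2: r3=2
after MOV r4, #-3: r4=-3
after MOV r1, #-6: r1=-6
after MOV r6, #-1: r6=-1
after OR r3, r3, r1: r3=2|(-6)=-6
after ADD r1, r3, #16: r1=(-6)+16=10
after SUB r3, r6, r1: r3=(-1)-10=-11
after OR r6, r6, #1: r6=(-1)|1=-1
after NEG r1: r1=-(10)=-10
after SUB r2, r2, #17: r2=30-17=13
after MUL r2, r6, #19: r2=(-1)*19=-19
halt.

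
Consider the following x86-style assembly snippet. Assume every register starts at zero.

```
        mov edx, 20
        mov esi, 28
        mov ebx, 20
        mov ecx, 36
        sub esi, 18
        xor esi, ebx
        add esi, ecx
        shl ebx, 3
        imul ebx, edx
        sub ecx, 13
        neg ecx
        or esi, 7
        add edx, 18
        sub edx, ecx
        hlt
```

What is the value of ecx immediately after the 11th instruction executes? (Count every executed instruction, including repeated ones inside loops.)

-23

mov edx, 20 → edx=20
mov esi, 28 → esi=28
mov ebx, 20 → ebx=20
mov ecx, 36 → ecx=36
sub esi, 18 → esi=28-18=10
xor esi, ebx → esi=10^20=30
add esi, ecx → esi=30+36=66
shl ebx, 3 → ebx=20<<3=160
imul ebx, edx → ebx=160*20=3200
sub ecx, 13 → ecx=36-13=23
neg ecx → ecx=-(23)=-23
After step 11: ecx = -23.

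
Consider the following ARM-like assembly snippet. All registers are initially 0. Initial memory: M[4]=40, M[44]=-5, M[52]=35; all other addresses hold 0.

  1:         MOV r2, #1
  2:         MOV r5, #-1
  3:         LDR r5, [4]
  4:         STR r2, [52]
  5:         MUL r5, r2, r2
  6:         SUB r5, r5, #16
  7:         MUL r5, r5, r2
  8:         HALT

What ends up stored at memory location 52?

1

r2=1
r5=-1
r5=M[4]=40
STR r2, [52] → M[52]=1
r5=1*1=1
r5=1-16=-15
r5=(-15)*1=-15
halt.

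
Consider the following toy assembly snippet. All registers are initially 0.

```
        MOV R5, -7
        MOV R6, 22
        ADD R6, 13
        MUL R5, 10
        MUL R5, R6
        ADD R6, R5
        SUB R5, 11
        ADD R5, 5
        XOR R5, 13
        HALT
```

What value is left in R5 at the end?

MOV R5, -7 → R5=-7
MOV R6, 22 → R6=22
ADD R6, 13 → R6=22+13=35
MUL R5, 10 → R5=(-7)*10=-70
MUL R5, R6 → R5=(-70)*35=-2450
ADD R6, R5 → R6=35+(-2450)=-2415
SUB R5, 11 → R5=(-2450)-11=-2461
ADD R5, 5 → R5=(-2461)+5=-2456
XOR R5, 13 → R5=(-2456)^13=-2459
halt.

-2459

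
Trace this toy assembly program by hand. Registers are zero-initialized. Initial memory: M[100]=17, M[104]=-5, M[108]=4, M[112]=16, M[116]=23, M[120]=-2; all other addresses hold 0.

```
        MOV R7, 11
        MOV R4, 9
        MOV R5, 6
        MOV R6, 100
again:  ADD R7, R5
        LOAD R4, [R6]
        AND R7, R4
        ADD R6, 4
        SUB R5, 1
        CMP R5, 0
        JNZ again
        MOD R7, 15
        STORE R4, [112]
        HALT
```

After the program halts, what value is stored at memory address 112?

-2

R7=11
R4=9
R5=6
R6=100
R7=11+6=17
R4=M[100]=17
R7=17&17=17
R6=100+4=104
R5=6-1=5
CMP R5, 0  (cmp 5,0)
JNZ again: taken
R7=17+5=22
R4=M[104]=-5
R7=22&(-5)=18
R6=104+4=108
R5=5-1=4
CMP R5, 0  (cmp 4,0)
JNZ again: taken
R7=18+4=22
R4=M[108]=4
R7=22&4=4
R6=108+4=112
R5=4-1=3
CMP R5, 0  (cmp 3,0)
JNZ again: taken
R7=4+3=7
R4=M[112]=16
R7=7&16=0
R6=112+4=116
R5=3-1=2
CMP R5, 0  (cmp 2,0)
JNZ again: taken
R7=0+2=2
R4=M[116]=23
R7=2&23=2
R6=116+4=120
R5=2-1=1
CMP R5, 0  (cmp 1,0)
JNZ again: taken
R7=2+1=3
R4=M[120]=-2
R7=3&(-2)=2
R6=120+4=124
R5=1-1=0
CMP R5, 0  (cmp 0,0)
JNZ again: not taken
R7=2%15=2
STORE R4, [112] → M[112]=-2
halt.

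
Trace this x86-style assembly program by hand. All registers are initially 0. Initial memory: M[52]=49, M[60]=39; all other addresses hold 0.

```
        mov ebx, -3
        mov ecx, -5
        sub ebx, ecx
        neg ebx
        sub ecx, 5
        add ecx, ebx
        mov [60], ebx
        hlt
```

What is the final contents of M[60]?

-2

mov ebx, -3 → ebx=-3
mov ecx, -5 → ecx=-5
sub ebx, ecx → ebx=(-3)-(-5)=2
neg ebx → ebx=-(2)=-2
sub ecx, 5 → ecx=(-5)-5=-10
add ecx, ebx → ecx=(-10)+(-2)=-12
mov [60], ebx → M[60]=-2
halt.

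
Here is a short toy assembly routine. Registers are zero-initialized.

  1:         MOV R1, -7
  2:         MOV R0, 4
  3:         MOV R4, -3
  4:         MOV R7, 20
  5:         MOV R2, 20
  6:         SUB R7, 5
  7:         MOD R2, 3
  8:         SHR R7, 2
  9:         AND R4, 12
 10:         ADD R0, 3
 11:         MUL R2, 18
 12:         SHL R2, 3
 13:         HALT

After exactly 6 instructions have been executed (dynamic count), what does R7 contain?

after MOV R1, -7: R1=-7
after MOV R0, 4: R0=4
after MOV R4, -3: R4=-3
after MOV R7, 20: R7=20
after MOV R2, 20: R2=20
after SUB R7, 5: R7=20-5=15
After step 6: R7 = 15.

15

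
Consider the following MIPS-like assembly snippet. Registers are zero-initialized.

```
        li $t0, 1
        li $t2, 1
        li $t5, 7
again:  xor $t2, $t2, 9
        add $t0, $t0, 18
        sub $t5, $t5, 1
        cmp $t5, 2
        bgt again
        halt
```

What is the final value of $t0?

91

after li $t0, 1: $t0=1
after li $t2, 1: $t2=1
after li $t5, 7: $t5=7
after xor $t2, $t2, 9: $t2=1^9=8
after add $t0, $t0, 18: $t0=1+18=19
after sub $t5, $t5, 1: $t5=7-1=6
cmp $t5, 2  (cmp 6,2)
bgt again: taken
after xor $t2, $t2, 9: $t2=8^9=1
after add $t0, $t0, 18: $t0=19+18=37
after sub $t5, $t5, 1: $t5=6-1=5
cmp $t5, 2  (cmp 5,2)
bgt again: taken
after xor $t2, $t2, 9: $t2=1^9=8
after add $t0, $t0, 18: $t0=37+18=55
after sub $t5, $t5, 1: $t5=5-1=4
cmp $t5, 2  (cmp 4,2)
bgt again: taken
after xor $t2, $t2, 9: $t2=8^9=1
after add $t0, $t0, 18: $t0=55+18=73
after sub $t5, $t5, 1: $t5=4-1=3
cmp $t5, 2  (cmp 3,2)
bgt again: taken
after xor $t2, $t2, 9: $t2=1^9=8
after add $t0, $t0, 18: $t0=73+18=91
after sub $t5, $t5, 1: $t5=3-1=2
cmp $t5, 2  (cmp 2,2)
bgt again: not taken
halt.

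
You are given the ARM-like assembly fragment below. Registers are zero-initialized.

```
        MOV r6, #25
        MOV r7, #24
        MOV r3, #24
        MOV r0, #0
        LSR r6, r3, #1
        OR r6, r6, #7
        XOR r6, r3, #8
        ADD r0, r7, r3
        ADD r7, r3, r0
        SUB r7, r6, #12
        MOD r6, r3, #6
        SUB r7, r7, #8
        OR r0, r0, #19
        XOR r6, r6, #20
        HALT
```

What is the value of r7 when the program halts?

r6=25
r7=24
r3=24
r0=0
r6=24>>1=12
r6=12|7=15
r6=24^8=16
r0=24+24=48
r7=24+48=72
r7=16-12=4
r6=24%6=0
r7=4-8=-4
r0=48|19=51
r6=0^20=20
halt.

-4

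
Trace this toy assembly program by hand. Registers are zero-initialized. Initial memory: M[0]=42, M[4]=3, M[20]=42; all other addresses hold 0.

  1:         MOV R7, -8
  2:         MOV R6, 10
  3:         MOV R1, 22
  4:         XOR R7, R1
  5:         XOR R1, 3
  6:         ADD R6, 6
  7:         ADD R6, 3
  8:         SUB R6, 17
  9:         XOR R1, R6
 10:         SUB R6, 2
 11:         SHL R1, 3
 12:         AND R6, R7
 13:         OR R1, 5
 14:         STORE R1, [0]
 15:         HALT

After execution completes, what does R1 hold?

189

MOV R7, -8 → R7=-8
MOV R6, 10 → R6=10
MOV R1, 22 → R1=22
XOR R7, R1 → R7=(-8)^22=-18
XOR R1, 3 → R1=22^3=21
ADD R6, 6 → R6=10+6=16
ADD R6, 3 → R6=16+3=19
SUB R6, 17 → R6=19-17=2
XOR R1, R6 → R1=21^2=23
SUB R6, 2 → R6=2-2=0
SHL R1, 3 → R1=23<<3=184
AND R6, R7 → R6=0&(-18)=0
OR R1, 5 → R1=184|5=189
STORE R1, [0] → M[0]=189
halt.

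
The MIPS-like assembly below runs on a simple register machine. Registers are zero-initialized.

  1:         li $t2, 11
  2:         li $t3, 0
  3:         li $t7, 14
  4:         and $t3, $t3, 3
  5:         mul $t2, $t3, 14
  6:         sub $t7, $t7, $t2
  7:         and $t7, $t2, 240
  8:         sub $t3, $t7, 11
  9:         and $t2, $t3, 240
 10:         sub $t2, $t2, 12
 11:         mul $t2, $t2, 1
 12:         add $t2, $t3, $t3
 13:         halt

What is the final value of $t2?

-22

$t2=11
$t3=0
$t7=14
$t3=0&3=0
$t2=0*14=0
$t7=14-0=14
$t7=0&240=0
$t3=0-11=-11
$t2=(-11)&240=240
$t2=240-12=228
$t2=228*1=228
$t2=(-11)+(-11)=-22
halt.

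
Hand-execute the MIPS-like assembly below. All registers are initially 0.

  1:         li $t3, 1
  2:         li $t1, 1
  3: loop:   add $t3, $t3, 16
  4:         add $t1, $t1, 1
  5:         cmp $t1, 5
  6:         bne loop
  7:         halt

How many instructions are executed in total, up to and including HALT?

li $t3, 1 → $t3=1
li $t1, 1 → $t1=1
add $t3, $t3, 16 → $t3=1+16=17
add $t1, $t1, 1 → $t1=1+1=2
cmp $t1, 5  (cmp 2,5)
bne loop: taken
add $t3, $t3, 16 → $t3=17+16=33
add $t1, $t1, 1 → $t1=2+1=3
cmp $t1, 5  (cmp 3,5)
bne loop: taken
add $t3, $t3, 16 → $t3=33+16=49
add $t1, $t1, 1 → $t1=3+1=4
cmp $t1, 5  (cmp 4,5)
bne loop: taken
add $t3, $t3, 16 → $t3=49+16=65
add $t1, $t1, 1 → $t1=4+1=5
cmp $t1, 5  (cmp 5,5)
bne loop: not taken
halt.
Total executed instructions: 19.

19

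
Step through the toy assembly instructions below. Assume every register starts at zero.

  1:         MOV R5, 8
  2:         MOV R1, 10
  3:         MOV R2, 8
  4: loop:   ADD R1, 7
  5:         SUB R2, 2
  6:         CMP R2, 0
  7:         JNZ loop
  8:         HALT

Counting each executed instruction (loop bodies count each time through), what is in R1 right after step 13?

after MOV R5, 8: R5=8
after MOV R1, 10: R1=10
after MOV R2, 8: R2=8
after ADD R1, 7: R1=10+7=17
after SUB R2, 2: R2=8-2=6
CMP R2, 0  (cmp 6,0)
JNZ loop: taken
after ADD R1, 7: R1=17+7=24
after SUB R2, 2: R2=6-2=4
CMP R2, 0  (cmp 4,0)
JNZ loop: taken
after ADD R1, 7: R1=24+7=31
after SUB R2, 2: R2=4-2=2
After step 13: R1 = 31.

31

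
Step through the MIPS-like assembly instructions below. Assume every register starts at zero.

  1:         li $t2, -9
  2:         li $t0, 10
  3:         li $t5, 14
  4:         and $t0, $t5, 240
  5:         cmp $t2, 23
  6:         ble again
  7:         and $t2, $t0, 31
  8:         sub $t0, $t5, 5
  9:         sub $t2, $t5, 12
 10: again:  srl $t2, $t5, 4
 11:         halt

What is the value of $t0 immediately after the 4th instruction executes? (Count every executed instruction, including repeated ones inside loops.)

li $t2, -9 → $t2=-9
li $t0, 10 → $t0=10
li $t5, 14 → $t5=14
and $t0, $t5, 240 → $t0=14&240=0
After step 4: $t0 = 0.

0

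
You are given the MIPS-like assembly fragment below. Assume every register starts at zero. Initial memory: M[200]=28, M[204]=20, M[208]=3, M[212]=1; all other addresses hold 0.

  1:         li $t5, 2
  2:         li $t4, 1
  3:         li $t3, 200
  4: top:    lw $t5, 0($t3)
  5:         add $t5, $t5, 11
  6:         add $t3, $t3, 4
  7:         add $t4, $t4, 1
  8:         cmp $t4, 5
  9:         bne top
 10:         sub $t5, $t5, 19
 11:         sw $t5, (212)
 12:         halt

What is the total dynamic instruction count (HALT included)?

30

li $t5, 2 → $t5=2
li $t4, 1 → $t4=1
li $t3, 200 → $t3=200
lw $t5, 0($t3) → $t5=M[200]=28
add $t5, $t5, 11 → $t5=28+11=39
add $t3, $t3, 4 → $t3=200+4=204
add $t4, $t4, 1 → $t4=1+1=2
cmp $t4, 5  (cmp 2,5)
bne top: taken
lw $t5, 0($t3) → $t5=M[204]=20
add $t5, $t5, 11 → $t5=20+11=31
add $t3, $t3, 4 → $t3=204+4=208
add $t4, $t4, 1 → $t4=2+1=3
cmp $t4, 5  (cmp 3,5)
bne top: taken
lw $t5, 0($t3) → $t5=M[208]=3
add $t5, $t5, 11 → $t5=3+11=14
add $t3, $t3, 4 → $t3=208+4=212
add $t4, $t4, 1 → $t4=3+1=4
cmp $t4, 5  (cmp 4,5)
bne top: taken
lw $t5, 0($t3) → $t5=M[212]=1
add $t5, $t5, 11 → $t5=1+11=12
add $t3, $t3, 4 → $t3=212+4=216
add $t4, $t4, 1 → $t4=4+1=5
cmp $t4, 5  (cmp 5,5)
bne top: not taken
sub $t5, $t5, 19 → $t5=12-19=-7
sw $t5, (212) → M[212]=-7
halt.
Total executed instructions: 30.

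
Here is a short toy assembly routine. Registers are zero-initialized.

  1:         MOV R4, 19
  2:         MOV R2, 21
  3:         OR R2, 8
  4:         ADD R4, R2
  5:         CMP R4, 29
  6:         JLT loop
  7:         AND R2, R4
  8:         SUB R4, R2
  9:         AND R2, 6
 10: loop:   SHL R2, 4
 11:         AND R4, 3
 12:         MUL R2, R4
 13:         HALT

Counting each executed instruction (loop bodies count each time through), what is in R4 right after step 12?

0

after MOV R4, 19: R4=19
after MOV R2, 21: R2=21
after OR R2, 8: R2=21|8=29
after ADD R4, R2: R4=19+29=48
CMP R4, 29  (cmp 48,29)
JLT loop: not taken
after AND R2, R4: R2=29&48=16
after SUB R4, R2: R4=48-16=32
after AND R2, 6: R2=16&6=0
after SHL R2, 4: R2=0<<4=0
after AND R4, 3: R4=32&3=0
after MUL R2, R4: R2=0*0=0
After step 12: R4 = 0.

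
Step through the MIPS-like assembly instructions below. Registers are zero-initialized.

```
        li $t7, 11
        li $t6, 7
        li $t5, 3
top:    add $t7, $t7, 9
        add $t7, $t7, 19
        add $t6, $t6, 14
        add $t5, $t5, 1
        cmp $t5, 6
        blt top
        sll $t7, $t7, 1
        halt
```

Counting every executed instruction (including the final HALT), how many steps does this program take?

23

$t7=11
$t6=7
$t5=3
$t7=11+9=20
$t7=20+19=39
$t6=7+14=21
$t5=3+1=4
cmp $t5, 6  (cmp 4,6)
blt top: taken
$t7=39+9=48
$t7=48+19=67
$t6=21+14=35
$t5=4+1=5
cmp $t5, 6  (cmp 5,6)
blt top: taken
$t7=67+9=76
$t7=76+19=95
$t6=35+14=49
$t5=5+1=6
cmp $t5, 6  (cmp 6,6)
blt top: not taken
$t7=95<<1=190
halt.
Total executed instructions: 23.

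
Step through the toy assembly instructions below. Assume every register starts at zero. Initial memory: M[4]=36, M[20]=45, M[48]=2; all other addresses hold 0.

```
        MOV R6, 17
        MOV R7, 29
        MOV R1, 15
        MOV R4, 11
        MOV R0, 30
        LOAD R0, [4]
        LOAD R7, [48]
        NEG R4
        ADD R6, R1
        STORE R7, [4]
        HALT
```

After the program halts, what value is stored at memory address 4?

after MOV R6, 17: R6=17
after MOV R7, 29: R7=29
after MOV R1, 15: R1=15
after MOV R4, 11: R4=11
after MOV R0, 30: R0=30
after LOAD R0, [4]: R0=M[4]=36
after LOAD R7, [48]: R7=M[48]=2
after NEG R4: R4=-(11)=-11
after ADD R6, R1: R6=17+15=32
STORE R7, [4] → M[4]=2
halt.

2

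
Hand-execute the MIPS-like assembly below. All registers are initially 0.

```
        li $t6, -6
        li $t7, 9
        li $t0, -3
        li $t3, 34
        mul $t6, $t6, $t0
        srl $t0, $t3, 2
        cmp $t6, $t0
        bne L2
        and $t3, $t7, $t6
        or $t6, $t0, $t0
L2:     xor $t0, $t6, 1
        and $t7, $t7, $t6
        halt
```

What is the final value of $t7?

0

$t6=-6
$t7=9
$t0=-3
$t3=34
$t6=(-6)*(-3)=18
$t0=34>>2=8
cmp $t6, $t0  (cmp 18,8)
bne L2: taken
$t0=18^1=19
$t7=9&18=0
halt.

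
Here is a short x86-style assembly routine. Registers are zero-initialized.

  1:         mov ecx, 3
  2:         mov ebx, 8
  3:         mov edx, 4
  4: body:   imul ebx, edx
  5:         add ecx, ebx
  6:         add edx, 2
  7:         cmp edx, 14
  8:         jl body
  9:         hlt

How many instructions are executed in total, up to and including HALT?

29

mov ecx, 3 → ecx=3
mov ebx, 8 → ebx=8
mov edx, 4 → edx=4
imul ebx, edx → ebx=8*4=32
add ecx, ebx → ecx=3+32=35
add edx, 2 → edx=4+2=6
cmp edx, 14  (cmp 6,14)
jl body: taken
imul ebx, edx → ebx=32*6=192
add ecx, ebx → ecx=35+192=227
add edx, 2 → edx=6+2=8
cmp edx, 14  (cmp 8,14)
jl body: taken
imul ebx, edx → ebx=192*8=1536
add ecx, ebx → ecx=227+1536=1763
add edx, 2 → edx=8+2=10
cmp edx, 14  (cmp 10,14)
jl body: taken
imul ebx, edx → ebx=1536*10=15360
add ecx, ebx → ecx=1763+15360=17123
add edx, 2 → edx=10+2=12
cmp edx, 14  (cmp 12,14)
jl body: taken
imul ebx, edx → ebx=15360*12=184320
add ecx, ebx → ecx=17123+184320=201443
add edx, 2 → edx=12+2=14
cmp edx, 14  (cmp 14,14)
jl body: not taken
halt.
Total executed instructions: 29.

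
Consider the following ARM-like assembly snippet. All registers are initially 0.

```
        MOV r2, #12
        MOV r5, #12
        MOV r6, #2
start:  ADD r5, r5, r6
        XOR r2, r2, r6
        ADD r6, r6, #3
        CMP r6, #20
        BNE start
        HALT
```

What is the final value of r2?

r2=12
r5=12
r6=2
r5=12+2=14
r2=12^2=14
r6=2+3=5
CMP r6, #20  (cmp 5,20)
BNE start: taken
r5=14+5=19
r2=14^5=11
r6=5+3=8
CMP r6, #20  (cmp 8,20)
BNE start: taken
r5=19+8=27
r2=11^8=3
r6=8+3=11
CMP r6, #20  (cmp 11,20)
BNE start: taken
r5=27+11=38
r2=3^11=8
r6=11+3=14
CMP r6, #20  (cmp 14,20)
BNE start: taken
r5=38+14=52
r2=8^14=6
r6=14+3=17
CMP r6, #20  (cmp 17,20)
BNE start: taken
r5=52+17=69
r2=6^17=23
r6=17+3=20
CMP r6, #20  (cmp 20,20)
BNE start: not taken
halt.

23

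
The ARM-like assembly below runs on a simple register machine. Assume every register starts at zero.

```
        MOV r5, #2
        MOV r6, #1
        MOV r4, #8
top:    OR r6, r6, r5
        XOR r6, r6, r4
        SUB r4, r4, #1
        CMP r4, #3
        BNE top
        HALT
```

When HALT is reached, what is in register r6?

11

r5=2
r6=1
r4=8
r6=1|2=3
r6=3^8=11
r4=8-1=7
CMP r4, #3  (cmp 7,3)
BNE top: taken
r6=11|2=11
r6=11^7=12
r4=7-1=6
CMP r4, #3  (cmp 6,3)
BNE top: taken
r6=12|2=14
r6=14^6=8
r4=6-1=5
CMP r4, #3  (cmp 5,3)
BNE top: taken
r6=8|2=10
r6=10^5=15
r4=5-1=4
CMP r4, #3  (cmp 4,3)
BNE top: taken
r6=15|2=15
r6=15^4=11
r4=4-1=3
CMP r4, #3  (cmp 3,3)
BNE top: not taken
halt.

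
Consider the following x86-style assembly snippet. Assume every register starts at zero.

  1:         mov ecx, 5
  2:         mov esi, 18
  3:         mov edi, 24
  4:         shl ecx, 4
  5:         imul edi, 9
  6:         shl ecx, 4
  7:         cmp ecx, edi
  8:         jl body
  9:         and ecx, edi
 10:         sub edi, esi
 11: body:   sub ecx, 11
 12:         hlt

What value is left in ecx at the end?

-11

mov ecx, 5 → ecx=5
mov esi, 18 → esi=18
mov edi, 24 → edi=24
shl ecx, 4 → ecx=5<<4=80
imul edi, 9 → edi=24*9=216
shl ecx, 4 → ecx=80<<4=1280
cmp ecx, edi  (cmp 1280,216)
jl body: not taken
and ecx, edi → ecx=1280&216=0
sub edi, esi → edi=216-18=198
sub ecx, 11 → ecx=0-11=-11
halt.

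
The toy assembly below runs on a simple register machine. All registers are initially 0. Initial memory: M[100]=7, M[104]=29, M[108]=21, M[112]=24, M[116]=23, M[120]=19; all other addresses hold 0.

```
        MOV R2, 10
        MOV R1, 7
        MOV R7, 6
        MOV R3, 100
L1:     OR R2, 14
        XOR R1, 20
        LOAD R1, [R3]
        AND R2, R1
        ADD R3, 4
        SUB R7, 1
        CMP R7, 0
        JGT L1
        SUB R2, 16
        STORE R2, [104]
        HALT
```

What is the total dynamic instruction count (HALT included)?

55

R2=10
R1=7
R7=6
R3=100
R2=10|14=14
R1=7^20=19
R1=M[100]=7
R2=14&7=6
R3=100+4=104
R7=6-1=5
CMP R7, 0  (cmp 5,0)
JGT L1: taken
R2=6|14=14
R1=7^20=19
R1=M[104]=29
R2=14&29=12
R3=104+4=108
R7=5-1=4
CMP R7, 0  (cmp 4,0)
JGT L1: taken
R2=12|14=14
R1=29^20=9
R1=M[108]=21
R2=14&21=4
R3=108+4=112
R7=4-1=3
CMP R7, 0  (cmp 3,0)
JGT L1: taken
R2=4|14=14
R1=21^20=1
R1=M[112]=24
R2=14&24=8
R3=112+4=116
R7=3-1=2
CMP R7, 0  (cmp 2,0)
JGT L1: taken
R2=8|14=14
R1=24^20=12
R1=M[116]=23
R2=14&23=6
R3=116+4=120
R7=2-1=1
CMP R7, 0  (cmp 1,0)
JGT L1: taken
R2=6|14=14
R1=23^20=3
R1=M[120]=19
R2=14&19=2
R3=120+4=124
R7=1-1=0
CMP R7, 0  (cmp 0,0)
JGT L1: not taken
R2=2-16=-14
STORE R2, [104] → M[104]=-14
halt.
Total executed instructions: 55.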